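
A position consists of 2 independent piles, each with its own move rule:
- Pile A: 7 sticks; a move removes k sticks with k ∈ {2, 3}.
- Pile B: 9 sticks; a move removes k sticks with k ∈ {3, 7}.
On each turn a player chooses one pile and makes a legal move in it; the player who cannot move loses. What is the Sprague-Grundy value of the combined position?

0

Grundy values for pile A (subtraction set {2, 3}):
g(0) = mex{} = 0
g(1) = mex{} = 0
g(2) = mex{0} = 1
g(3) = mex{0} = 1
g(4) = mex{0,1} = 2
g(5) = mex{1} = 0
g(6) = mex{1,2} = 0
g(7) = mex{0,2} = 1
So g(7) = 1.
For pile B, compute g(0), g(1), … with moves {3, 7}:
k:     0  1  2  3  4  5  6  7  8  9
g(k):  0  0  0  1  1  1  0  2  2  1
So g(9) = 1.
The value of a disjunctive sum is the nim-sum of the parts.
Combined value = 1 XOR 1 = 0.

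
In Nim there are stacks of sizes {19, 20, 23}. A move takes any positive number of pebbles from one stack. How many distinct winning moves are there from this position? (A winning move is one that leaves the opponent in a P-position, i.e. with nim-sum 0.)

3

Compute the nim-sum pairwise:
19 ⊕ 20 = 7
7 ⊕ 23 = 16
The overall nim-sum is X = 16. A stack of size p has a winning move iff p XOR X < p (reduce it to p XOR X).
  19: 19 XOR 16 = 3 < 19 — winning move (to 3).
  20: 20 XOR 16 = 4 < 20 — winning move (to 4).
  23: 23 XOR 16 = 7 < 23 — winning move (to 7).
That gives 3 winning moves.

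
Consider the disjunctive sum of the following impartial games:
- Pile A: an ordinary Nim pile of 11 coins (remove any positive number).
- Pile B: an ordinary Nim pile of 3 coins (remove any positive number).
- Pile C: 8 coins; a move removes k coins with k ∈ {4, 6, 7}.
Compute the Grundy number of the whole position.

Pile A is a plain Nim pile of size 11, so its Grundy value is 11.
Pile B is a plain Nim pile of size 3, so its Grundy value is 3.
For pile C, compute g(0), g(1), … with moves {4, 6, 7}:
k:     0  1  2  3  4  5  6  7  8
g(k):  0  0  0  0  1  1  1  1  2
So g(8) = 2.
The value of a disjunctive sum is the nim-sum of the parts.
Combined value = 11 XOR 3 XOR 2 = 10.

10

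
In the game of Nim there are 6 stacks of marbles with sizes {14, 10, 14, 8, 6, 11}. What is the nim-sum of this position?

15

Compute the nim-sum pairwise:
14 XOR 10 = 4
4 XOR 14 = 10
10 XOR 8 = 2
2 XOR 6 = 4
4 XOR 11 = 15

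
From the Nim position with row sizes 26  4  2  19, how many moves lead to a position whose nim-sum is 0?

Nim-sum: 26 ⊕ 4 ⊕ 2 ⊕ 19 = 15.
The overall nim-sum is X = 15. A row of size p has a winning move iff p XOR X < p (reduce it to p XOR X).
  26: 26 XOR 15 = 21 < 26 — winning move (to 21).
  4: 4 XOR 15 = 11 ≥ 4 — no move.
  2: 2 XOR 15 = 13 ≥ 2 — no move.
  19: 19 XOR 15 = 28 ≥ 19 — no move.
That gives 1 winning move.

1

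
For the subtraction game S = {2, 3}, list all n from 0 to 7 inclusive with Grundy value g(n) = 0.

0, 1, 5, 6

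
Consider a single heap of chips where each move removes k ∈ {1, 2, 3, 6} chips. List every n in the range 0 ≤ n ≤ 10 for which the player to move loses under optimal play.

0, 4, 8

Grundy values for subtraction set {1, 2, 3, 6}:
k:     0  1  2  3  4  5  6  7  8  9 10
g(k):  0  1  2  3  0  1  2  3  0  1  2
The P-positions (g = 0) in 0..10 are 0, 4, 8.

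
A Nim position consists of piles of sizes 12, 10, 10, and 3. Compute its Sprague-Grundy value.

15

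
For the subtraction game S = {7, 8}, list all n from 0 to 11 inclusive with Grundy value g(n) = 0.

0, 1, 2, 3, 4, 5, 6

Grundy values for subtraction set {7, 8}:
g(0) = mex{} = 0
g(1) = mex{} = 0
g(2) = mex{} = 0
g(3) = mex{} = 0
g(4) = mex{} = 0
g(5) = mex{} = 0
g(6) = mex{} = 0
g(7) = mex{0} = 1
g(8) = mex{0} = 1
g(9) = mex{0} = 1
g(10) = mex{0} = 1
g(11) = mex{0} = 1
The P-positions (g = 0) in 0..11 are 0, 1, 2, 3, 4, 5, 6.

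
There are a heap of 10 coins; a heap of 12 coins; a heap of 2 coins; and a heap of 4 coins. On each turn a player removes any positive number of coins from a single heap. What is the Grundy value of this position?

0

Compute the nim-sum pairwise:
10 ^ 12 = 6
6 ^ 2 = 4
4 ^ 4 = 0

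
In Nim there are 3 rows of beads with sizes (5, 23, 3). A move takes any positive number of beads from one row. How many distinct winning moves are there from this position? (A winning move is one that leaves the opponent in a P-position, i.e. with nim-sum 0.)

Nim-sum: 5 ⊕ 23 ⊕ 3 = 17.
The overall nim-sum is X = 17. A row of size p has a winning move iff p XOR X < p (reduce it to p XOR X).
  5: 5 XOR 17 = 20 ≥ 5 — no move.
  23: 23 XOR 17 = 6 < 23 — winning move (to 6).
  3: 3 XOR 17 = 18 ≥ 3 — no move.
That gives 1 winning move.

1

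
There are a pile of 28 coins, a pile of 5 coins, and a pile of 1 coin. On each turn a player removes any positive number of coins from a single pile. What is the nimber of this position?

In binary:
  11100  (28)
  00101  (5)
  00001  (1)
  -----
  11000  (24)

24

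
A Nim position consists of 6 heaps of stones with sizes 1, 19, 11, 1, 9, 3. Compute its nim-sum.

18

Bitwise XOR of the heap sizes:
  00001  (1)
  10011  (19)
  01011  (11)
  00001  (1)
  01001  (9)
  00011  (3)
  -----
  10010  (18)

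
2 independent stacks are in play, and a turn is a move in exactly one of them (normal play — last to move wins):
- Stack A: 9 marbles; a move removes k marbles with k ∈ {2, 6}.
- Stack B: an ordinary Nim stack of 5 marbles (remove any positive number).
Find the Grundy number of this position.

5

For stack A, compute g(0), g(1), … with moves {2, 6}:
k:     0  1  2  3  4  5  6  7  8  9
g(k):  0  0  1  1  0  0  1  1  0  0
So g(9) = 0.
Stack B is a plain Nim stack of size 5, so its Grundy value is 5.
By the Sprague-Grundy theorem, the Grundy value of a sum of independent games is the XOR of the component values.
Combined value = 0 XOR 5 = 5.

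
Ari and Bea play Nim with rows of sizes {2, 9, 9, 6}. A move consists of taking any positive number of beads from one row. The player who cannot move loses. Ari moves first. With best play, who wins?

Ari wins

Bitwise XOR of the heap sizes:
  0010  (2)
  1001  (9)
  1001  (9)
  0110  (6)
  ----
  0100  (4)
The nim-sum is 4 ≠ 0, so this is an N-position: the player to move can win; Ari has a winning move.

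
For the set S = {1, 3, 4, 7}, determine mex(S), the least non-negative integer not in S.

0

0 is not in the set, so the mex is 0.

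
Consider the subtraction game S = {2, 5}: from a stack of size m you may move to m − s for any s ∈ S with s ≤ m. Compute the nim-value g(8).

0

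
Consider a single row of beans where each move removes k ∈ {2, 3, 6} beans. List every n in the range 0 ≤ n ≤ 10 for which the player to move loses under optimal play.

0, 1, 5, 9, 10

Compute g(0), g(1), … for moves {2, 3, 6}:
g(0) = mex{} = 0
g(1) = mex{} = 0
g(2) = mex{0} = 1
g(3) = mex{0} = 1
g(4) = mex{0,1} = 2
g(5) = mex{1} = 0
g(6) = mex{0,1,2} = 3
g(7) = mex{0,2} = 1
g(8) = mex{0,1,3} = 2
g(9) = mex{1,3} = 0
g(10) = mex{1,2} = 0
The P-positions (g = 0) in 0..10 are 0, 1, 5, 9, 10.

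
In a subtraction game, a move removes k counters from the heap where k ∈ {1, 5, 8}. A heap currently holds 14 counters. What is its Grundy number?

1

Compute g(0), g(1), … for moves {1, 5, 8}:
g(0) = mex{} = 0
g(1) = mex{0} = 1
g(2) = mex{1} = 0
g(3) = mex{0} = 1
g(4) = mex{1} = 0
g(5) = mex{0} = 1
g(6) = mex{1} = 0
g(7) = mex{0} = 1
g(8) = mex{0,1} = 2
g(9) = mex{0,1,2} = 3
g(10) = mex{0,1,3} = 2
g(11) = mex{0,1,2} = 3
g(12) = mex{0,1,3} = 2
g(13) = mex{1,2} = 0
g(14) = mex{0,3} = 1
So g(14) = 1.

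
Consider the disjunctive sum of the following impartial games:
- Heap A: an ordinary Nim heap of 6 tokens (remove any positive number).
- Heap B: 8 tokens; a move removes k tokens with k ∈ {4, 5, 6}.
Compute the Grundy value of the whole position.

Heap A is a plain Nim heap of size 6, so its Grundy value is 6.
Grundy values for heap B (subtraction set {4, 5, 6}):
k:     0  1  2  3  4  5  6  7  8
g(k):  0  0  0  0  1  1  1  1  2
So g(8) = 2.
By the Sprague-Grundy theorem, the Grundy value of a sum of independent games is the XOR of the component values.
Combined value = 6 XOR 2 = 4.

4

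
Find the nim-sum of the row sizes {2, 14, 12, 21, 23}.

Compute the nim-sum pairwise:
2 ⊕ 14 = 12
12 ⊕ 12 = 0
0 ⊕ 21 = 21
21 ⊕ 23 = 2

2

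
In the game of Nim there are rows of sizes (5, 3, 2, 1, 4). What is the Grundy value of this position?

Compute the nim-sum pairwise:
5 ⊕ 3 = 6
6 ⊕ 2 = 4
4 ⊕ 1 = 5
5 ⊕ 4 = 1

1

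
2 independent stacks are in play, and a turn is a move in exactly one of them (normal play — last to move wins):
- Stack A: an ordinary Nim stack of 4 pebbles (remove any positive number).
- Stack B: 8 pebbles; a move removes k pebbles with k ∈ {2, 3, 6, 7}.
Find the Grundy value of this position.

6

Stack A is a plain Nim stack of size 4, so its Grundy value is 4.
For stack B, compute g(0), g(1), … with moves {2, 3, 6, 7}:
g(0) = mex{} = 0
g(1) = mex{} = 0
g(2) = mex{0} = 1
g(3) = mex{0} = 1
g(4) = mex{0,1} = 2
g(5) = mex{1} = 0
g(6) = mex{0,1,2} = 3
g(7) = mex{0,2} = 1
g(8) = mex{0,1,3} = 2
So g(8) = 2.
The value of a disjunctive sum is the nim-sum of the parts.
Combined value = 4 ⊕ 2 = 6.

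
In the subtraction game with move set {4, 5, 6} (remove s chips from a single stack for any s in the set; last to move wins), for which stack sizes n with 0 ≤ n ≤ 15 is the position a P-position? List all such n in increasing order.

0, 1, 2, 3, 10, 11, 12, 13

Grundy values for subtraction set {4, 5, 6}:
k:     0  1  2  3  4  5  6  7  8  9 10 11 12 13 14 15
g(k):  0  0  0  0  1  1  1  1  2  2  0  0  0  0  1  1
The P-positions (g = 0) in 0..15 are 0, 1, 2, 3, 10, 11, 12, 13.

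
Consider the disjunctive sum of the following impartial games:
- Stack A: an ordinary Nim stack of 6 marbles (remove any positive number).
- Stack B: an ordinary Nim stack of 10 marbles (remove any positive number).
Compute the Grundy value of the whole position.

12

Stack A is a plain Nim stack of size 6, so its Grundy value is 6.
Stack B is a plain Nim stack of size 10, so its Grundy value is 10.
The value of a disjunctive sum is the nim-sum of the parts.
Combined value = 6 ⊕ 10 = 12.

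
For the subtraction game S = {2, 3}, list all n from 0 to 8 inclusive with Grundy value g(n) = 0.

0, 1, 5, 6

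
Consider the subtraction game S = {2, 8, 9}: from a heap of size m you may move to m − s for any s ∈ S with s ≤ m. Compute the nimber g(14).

3

Build the Grundy sequence with g(k) = mex{g(k−s) : s ∈ {2, 8, 9}, s ≤ k}:
g(0) = mex{} = 0
g(1) = mex{} = 0
g(2) = mex{0} = 1
g(3) = mex{0} = 1
g(4) = mex{1} = 0
g(5) = mex{1} = 0
g(6) = mex{0} = 1
g(7) = mex{0} = 1
g(8) = mex{0,1} = 2
g(9) = mex{0,1} = 2
g(10) = mex{0,1,2} = 3
g(11) = mex{1,2} = 0
g(12) = mex{0,1,3} = 2
g(13) = mex{0} = 1
g(14) = mex{0,1,2} = 3
So g(14) = 3.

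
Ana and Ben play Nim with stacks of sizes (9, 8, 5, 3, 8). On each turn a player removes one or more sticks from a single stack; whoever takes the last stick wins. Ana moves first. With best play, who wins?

Nim-sum: 9 ^ 8 ^ 5 ^ 3 ^ 8 = 15.
The nim-sum is 15 ≠ 0, so this is an N-position: the player to move can win; Ana has a winning move.

Ana wins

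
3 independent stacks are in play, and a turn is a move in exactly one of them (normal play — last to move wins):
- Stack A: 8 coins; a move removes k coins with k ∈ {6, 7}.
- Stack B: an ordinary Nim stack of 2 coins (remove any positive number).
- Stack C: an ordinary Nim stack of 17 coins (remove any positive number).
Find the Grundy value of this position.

18

Grundy values for stack A (subtraction set {6, 7}):
g(0) = mex{} = 0
g(1) = mex{} = 0
g(2) = mex{} = 0
g(3) = mex{} = 0
g(4) = mex{} = 0
g(5) = mex{} = 0
g(6) = mex{0} = 1
g(7) = mex{0} = 1
g(8) = mex{0} = 1
So g(8) = 1.
Stack B is a plain Nim stack of size 2, so its Grundy value is 2.
Stack C is a plain Nim stack of size 17, so its Grundy value is 17.
The value of a disjunctive sum is the nim-sum of the parts.
Combined value = 1 XOR 2 XOR 17 = 18.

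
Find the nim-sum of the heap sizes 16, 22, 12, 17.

27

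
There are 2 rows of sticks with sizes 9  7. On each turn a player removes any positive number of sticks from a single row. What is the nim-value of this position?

Bitwise XOR of the heap sizes:
  1001  (9)
  0111  (7)
  ----
  1110  (14)

14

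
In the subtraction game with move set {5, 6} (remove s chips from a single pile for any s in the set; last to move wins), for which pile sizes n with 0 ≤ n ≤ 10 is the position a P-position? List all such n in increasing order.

0, 1, 2, 3, 4

Grundy values for subtraction set {5, 6}:
g(0) = mex{} = 0
g(1) = mex{} = 0
g(2) = mex{} = 0
g(3) = mex{} = 0
g(4) = mex{} = 0
g(5) = mex{0} = 1
g(6) = mex{0} = 1
g(7) = mex{0} = 1
g(8) = mex{0} = 1
g(9) = mex{0} = 1
g(10) = mex{0,1} = 2
The P-positions (g = 0) in 0..10 are 0, 1, 2, 3, 4.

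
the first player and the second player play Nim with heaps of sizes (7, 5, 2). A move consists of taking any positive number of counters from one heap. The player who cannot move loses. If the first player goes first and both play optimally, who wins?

the second player wins

Compute the nim-sum pairwise:
7 XOR 5 = 2
2 XOR 2 = 0
The nim-sum is 0, so this is a P-position: the player to move is in a losing position under optimal play; the first player is about to move from it and so loses — the second player wins.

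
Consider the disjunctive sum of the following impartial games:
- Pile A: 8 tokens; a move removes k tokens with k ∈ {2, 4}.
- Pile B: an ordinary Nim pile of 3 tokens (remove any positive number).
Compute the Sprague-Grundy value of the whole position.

Grundy values for pile A (subtraction set {2, 4}):
k:     0  1  2  3  4  5  6  7  8
g(k):  0  0  1  1  2  2  0  0  1
So g(8) = 1.
Pile B is a plain Nim pile of size 3, so its Grundy value is 3.
By the Sprague-Grundy theorem, the Grundy value of a sum of independent games is the XOR of the component values.
Combined value = 1 ⊕ 3 = 2.

2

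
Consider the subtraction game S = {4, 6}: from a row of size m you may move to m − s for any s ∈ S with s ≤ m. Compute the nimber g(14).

Compute g(0), g(1), … for moves {4, 6}:
g(0) = mex{} = 0
g(1) = mex{} = 0
g(2) = mex{} = 0
g(3) = mex{} = 0
g(4) = mex{0} = 1
g(5) = mex{0} = 1
g(6) = mex{0} = 1
g(7) = mex{0} = 1
g(8) = mex{0,1} = 2
g(9) = mex{0,1} = 2
g(10) = mex{1} = 0
g(11) = mex{1} = 0
g(12) = mex{1,2} = 0
g(13) = mex{1,2} = 0
g(14) = mex{0,2} = 1
So g(14) = 1.

1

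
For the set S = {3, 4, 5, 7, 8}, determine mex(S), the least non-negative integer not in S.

0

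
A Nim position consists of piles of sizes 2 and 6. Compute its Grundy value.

4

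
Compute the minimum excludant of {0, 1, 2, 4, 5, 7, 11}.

3

The values 0, 1, 2 are all present; 3 is the first non-negative integer missing from the set.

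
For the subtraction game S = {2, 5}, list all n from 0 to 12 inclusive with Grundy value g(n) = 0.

0, 1, 4, 7, 8, 11

Grundy values for subtraction set {2, 5}:
k:     0  1  2  3  4  5  6  7  8  9 10 11 12
g(k):  0  0  1  1  0  2  1  0  0  1  1  0  2
The P-positions (g = 0) in 0..12 are 0, 1, 4, 7, 8, 11.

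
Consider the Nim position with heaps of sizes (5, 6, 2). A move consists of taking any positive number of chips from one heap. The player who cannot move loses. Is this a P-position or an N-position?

N-position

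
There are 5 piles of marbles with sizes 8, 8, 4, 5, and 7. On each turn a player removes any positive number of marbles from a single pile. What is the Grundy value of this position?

Nim-sum: 8 ^ 8 ^ 4 ^ 5 ^ 7 = 6.

6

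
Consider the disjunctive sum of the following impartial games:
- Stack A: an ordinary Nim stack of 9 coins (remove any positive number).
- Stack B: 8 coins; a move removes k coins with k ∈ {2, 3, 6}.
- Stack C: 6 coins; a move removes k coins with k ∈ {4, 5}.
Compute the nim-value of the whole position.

Stack A is a plain Nim stack of size 9, so its Grundy value is 9.
Grundy values for stack B (subtraction set {2, 3, 6}):
g(0) = mex{} = 0
g(1) = mex{} = 0
g(2) = mex{0} = 1
g(3) = mex{0} = 1
g(4) = mex{0,1} = 2
g(5) = mex{1} = 0
g(6) = mex{0,1,2} = 3
g(7) = mex{0,2} = 1
g(8) = mex{0,1,3} = 2
So g(8) = 2.
For stack C, compute g(0), g(1), … with moves {4, 5}:
k:     0  1  2  3  4  5  6
g(k):  0  0  0  0  1  1  1
So g(6) = 1.
By the Sprague-Grundy theorem, the Grundy value of a sum of independent games is the XOR of the component values.
Combined value = 9 XOR 2 XOR 1 = 10.

10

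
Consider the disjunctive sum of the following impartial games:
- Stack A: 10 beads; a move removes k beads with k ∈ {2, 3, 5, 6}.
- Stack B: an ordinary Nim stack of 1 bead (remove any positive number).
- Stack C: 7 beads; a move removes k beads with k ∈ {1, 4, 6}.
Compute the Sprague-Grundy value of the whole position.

For stack A, compute g(0), g(1), … with moves {2, 3, 5, 6}:
g(0) = mex{} = 0
g(1) = mex{} = 0
g(2) = mex{0} = 1
g(3) = mex{0} = 1
g(4) = mex{0,1} = 2
g(5) = mex{0,1} = 2
g(6) = mex{0,1,2} = 3
g(7) = mex{0,1,2} = 3
g(8) = mex{1,2,3} = 0
g(9) = mex{1,2,3} = 0
g(10) = mex{0,2,3} = 1
So g(10) = 1.
Stack B is a plain Nim stack of size 1, so its Grundy value is 1.
Build the Grundy sequence for stack C with g(k) = mex{g(k−s) : s ∈ {1, 4, 6}, s ≤ k}:
k:     0  1  2  3  4  5  6  7
g(k):  0  1  0  1  2  0  1  0
So g(7) = 0.
By the Sprague-Grundy theorem, the Grundy value of a sum of independent games is the XOR of the component values.
Combined value = 1 XOR 1 XOR 0 = 0.

0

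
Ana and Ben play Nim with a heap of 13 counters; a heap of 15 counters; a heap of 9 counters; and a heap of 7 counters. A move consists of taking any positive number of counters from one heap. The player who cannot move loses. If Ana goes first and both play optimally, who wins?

Ana wins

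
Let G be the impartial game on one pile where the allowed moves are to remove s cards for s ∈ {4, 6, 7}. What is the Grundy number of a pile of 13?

0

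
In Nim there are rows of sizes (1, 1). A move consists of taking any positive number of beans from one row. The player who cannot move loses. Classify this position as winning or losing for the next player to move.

Compute the nim-sum pairwise:
1 XOR 1 = 0
The nim-sum is 0, so this is a P-position: the player to move is in a losing position under optimal play.

Losing position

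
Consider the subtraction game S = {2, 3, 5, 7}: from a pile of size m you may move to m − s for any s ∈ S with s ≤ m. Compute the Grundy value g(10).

Compute g(0), g(1), … for moves {2, 3, 5, 7}:
k:     0  1  2  3  4  5  6  7  8  9 10
g(k):  0  0  1  1  2  2  3  3  4  0  0
So g(10) = 0.

0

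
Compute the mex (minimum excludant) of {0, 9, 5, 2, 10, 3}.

1

0 is in the set but 1 is not, so the mex is 1.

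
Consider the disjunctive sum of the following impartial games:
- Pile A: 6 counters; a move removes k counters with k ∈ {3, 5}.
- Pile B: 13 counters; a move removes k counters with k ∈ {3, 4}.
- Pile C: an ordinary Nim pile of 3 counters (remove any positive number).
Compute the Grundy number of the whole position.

3

Grundy values for pile A (subtraction set {3, 5}):
k:     0  1  2  3  4  5  6
g(k):  0  0  0  1  1  1  2
So g(6) = 2.
Build the Grundy sequence for pile B with g(k) = mex{g(k−s) : s ∈ {3, 4}, s ≤ k}:
k:     0  1  2  3  4  5  6  7  8  9 10 11 12 13
g(k):  0  0  0  1  1  1  2  0  0  0  1  1  1  2
So g(13) = 2.
Pile C is a plain Nim pile of size 3, so its Grundy value is 3.
The value of a disjunctive sum is the nim-sum of the parts.
Combined value = 2 ⊕ 2 ⊕ 3 = 3.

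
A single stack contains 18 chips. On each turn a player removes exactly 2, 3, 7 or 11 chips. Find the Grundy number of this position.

2

Build the Grundy sequence with g(k) = mex{g(k−s) : s ∈ {2, 3, 7, 11}, s ≤ k}:
k:     0  1  2  3  4  5  6  7  8  9 10 11 12 13 14 15 16 17 18
g(k):  0  0  1  1  2  0  0  1  1  2  0  3  1  2  0  0  1  1  2
So g(18) = 2.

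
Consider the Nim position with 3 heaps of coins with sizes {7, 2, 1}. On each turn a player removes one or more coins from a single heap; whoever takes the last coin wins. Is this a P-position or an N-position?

N-position

Compute the nim-sum pairwise:
7 XOR 2 = 5
5 XOR 1 = 4
The nim-sum is 4 ≠ 0, so this is an N-position: the player to move can win.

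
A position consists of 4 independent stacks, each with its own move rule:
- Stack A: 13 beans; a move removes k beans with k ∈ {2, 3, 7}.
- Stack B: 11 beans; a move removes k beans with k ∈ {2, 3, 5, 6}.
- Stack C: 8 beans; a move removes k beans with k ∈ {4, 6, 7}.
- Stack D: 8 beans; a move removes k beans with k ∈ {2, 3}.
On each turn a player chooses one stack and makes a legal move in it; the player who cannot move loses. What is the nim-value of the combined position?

For stack A, compute g(0), g(1), … with moves {2, 3, 7}:
k:     0  1  2  3  4  5  6  7  8  9 10 11 12 13
g(k):  0  0  1  1  2  0  0  1  1  2  0  0  1  1
So g(13) = 1.
Build the Grundy sequence for stack B with g(k) = mex{g(k−s) : s ∈ {2, 3, 5, 6}, s ≤ k}:
k:     0  1  2  3  4  5  6  7  8  9 10 11
g(k):  0  0  1  1  2  2  3  3  0  0  1  1
So g(11) = 1.
For stack C, compute g(0), g(1), … with moves {4, 6, 7}:
k:     0  1  2  3  4  5  6  7  8
g(k):  0  0  0  0  1  1  1  1  2
So g(8) = 2.
Grundy values for stack D (subtraction set {2, 3}):
k:     0  1  2  3  4  5  6  7  8
g(k):  0  0  1  1  2  0  0  1  1
So g(8) = 1.
The value of a disjunctive sum is the nim-sum of the parts.
Combined value = 1 ⊕ 1 ⊕ 2 ⊕ 1 = 3.

3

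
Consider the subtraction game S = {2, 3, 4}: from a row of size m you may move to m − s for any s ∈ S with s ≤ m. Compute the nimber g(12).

Grundy values for subtraction set {2, 3, 4}:
k:     0  1  2  3  4  5  6  7  8  9 10 11 12
g(k):  0  0  1  1  2  2  0  0  1  1  2  2  0
So g(12) = 0.

0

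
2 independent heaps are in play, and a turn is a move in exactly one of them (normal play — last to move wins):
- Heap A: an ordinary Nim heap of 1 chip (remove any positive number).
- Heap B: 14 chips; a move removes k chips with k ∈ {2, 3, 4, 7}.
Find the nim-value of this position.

0

Heap A is a plain Nim heap of size 1, so its Grundy value is 1.
Grundy values for heap B (subtraction set {2, 3, 4, 7}):
g(0) = mex{} = 0
g(1) = mex{} = 0
g(2) = mex{0} = 1
g(3) = mex{0} = 1
g(4) = mex{0,1} = 2
g(5) = mex{0,1} = 2
g(6) = mex{1,2} = 0
g(7) = mex{0,1,2} = 3
g(8) = mex{0,2} = 1
g(9) = mex{0,1,2,3} = 4
g(10) = mex{0,1,3} = 2
g(11) = mex{1,2,3,4} = 0
g(12) = mex{1,2,4} = 0
g(13) = mex{0,2,4} = 1
g(14) = mex{0,2,3} = 1
So g(14) = 1.
By the Sprague-Grundy theorem, the Grundy value of a sum of independent games is the XOR of the component values.
Combined value = 1 ⊕ 1 = 0.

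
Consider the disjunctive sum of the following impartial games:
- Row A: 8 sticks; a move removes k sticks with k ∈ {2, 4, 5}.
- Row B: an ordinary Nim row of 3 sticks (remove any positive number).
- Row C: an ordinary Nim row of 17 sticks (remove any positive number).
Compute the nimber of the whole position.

18

For row A, compute g(0), g(1), … with moves {2, 4, 5}:
k:     0  1  2  3  4  5  6  7  8
g(k):  0  0  1  1  2  2  3  0  0
So g(8) = 0.
Row B is a plain Nim row of size 3, so its Grundy value is 3.
Row C is a plain Nim row of size 17, so its Grundy value is 17.
By the Sprague-Grundy theorem, the Grundy value of a sum of independent games is the XOR of the component values.
Combined value = 0 ⊕ 3 ⊕ 17 = 18.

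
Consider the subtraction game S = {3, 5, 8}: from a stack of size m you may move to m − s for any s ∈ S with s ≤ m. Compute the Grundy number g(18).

Compute g(0), g(1), … for moves {3, 5, 8}:
k:     0  1  2  3  4  5  6  7  8  9 10 11 12 13 14 15 16 17 18
g(k):  0  0  0  1  1  1  2  2  2  3  3  0  0  0  1  1  1  2  2
So g(18) = 2.

2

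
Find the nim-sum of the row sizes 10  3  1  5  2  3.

12

Compute the nim-sum pairwise:
10 ^ 3 = 9
9 ^ 1 = 8
8 ^ 5 = 13
13 ^ 2 = 15
15 ^ 3 = 12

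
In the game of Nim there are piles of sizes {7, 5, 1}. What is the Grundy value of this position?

3

In binary:
  111  (7)
  101  (5)
  001  (1)
  ---
  011  (3)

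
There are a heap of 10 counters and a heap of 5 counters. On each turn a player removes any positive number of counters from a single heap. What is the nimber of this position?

15

Nim-sum: 10 XOR 5 = 15.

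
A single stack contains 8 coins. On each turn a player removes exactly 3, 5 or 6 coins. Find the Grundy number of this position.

Grundy values for subtraction set {3, 5, 6}:
k:     0  1  2  3  4  5  6  7  8
g(k):  0  0  0  1  1  1  2  2  2
So g(8) = 2.

2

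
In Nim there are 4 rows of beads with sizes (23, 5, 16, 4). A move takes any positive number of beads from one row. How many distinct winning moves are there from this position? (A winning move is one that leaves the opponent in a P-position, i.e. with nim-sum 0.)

3

Nim-sum: 23 ^ 5 ^ 16 ^ 4 = 6.
The overall nim-sum is X = 6. A row of size p has a winning move iff p XOR X < p (reduce it to p XOR X).
  23: 23 XOR 6 = 17 < 23 — winning move (to 17).
  5: 5 XOR 6 = 3 < 5 — winning move (to 3).
  16: 16 XOR 6 = 22 ≥ 16 — no move.
  4: 4 XOR 6 = 2 < 4 — winning move (to 2).
That gives 3 winning moves.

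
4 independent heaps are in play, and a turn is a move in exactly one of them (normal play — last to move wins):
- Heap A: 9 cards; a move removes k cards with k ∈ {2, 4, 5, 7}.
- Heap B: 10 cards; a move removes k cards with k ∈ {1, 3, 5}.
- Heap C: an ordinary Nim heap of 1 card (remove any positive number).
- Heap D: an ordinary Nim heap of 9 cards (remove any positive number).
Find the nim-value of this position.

8

Grundy values for heap A (subtraction set {2, 4, 5, 7}):
k:     0  1  2  3  4  5  6  7  8  9
g(k):  0  0  1  1  2  2  3  3  4  0
So g(9) = 0.
Grundy values for heap B (subtraction set {1, 3, 5}):
k:     0  1  2  3  4  5  6  7  8  9 10
g(k):  0  1  0  1  0  1  0  1  0  1  0
So g(10) = 0.
Heap C is a plain Nim heap of size 1, so its Grundy value is 1.
Heap D is a plain Nim heap of size 9, so its Grundy value is 9.
The value of a disjunctive sum is the nim-sum of the parts.
Combined value = 0 XOR 0 XOR 1 XOR 9 = 8.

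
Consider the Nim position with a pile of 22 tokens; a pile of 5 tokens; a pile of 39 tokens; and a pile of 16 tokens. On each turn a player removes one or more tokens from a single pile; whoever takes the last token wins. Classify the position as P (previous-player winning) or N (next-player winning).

Compute the nim-sum pairwise:
22 ^ 5 = 19
19 ^ 39 = 52
52 ^ 16 = 36
The nim-sum is 36 ≠ 0, so this is an N-position: the player to move can win.

N-position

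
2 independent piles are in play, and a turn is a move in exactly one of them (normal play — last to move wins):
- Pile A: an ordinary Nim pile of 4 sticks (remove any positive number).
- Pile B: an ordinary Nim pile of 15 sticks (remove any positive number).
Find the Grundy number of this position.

Pile A is a plain Nim pile of size 4, so its Grundy value is 4.
Pile B is a plain Nim pile of size 15, so its Grundy value is 15.
The value of a disjunctive sum is the nim-sum of the parts.
Combined value = 4 XOR 15 = 11.

11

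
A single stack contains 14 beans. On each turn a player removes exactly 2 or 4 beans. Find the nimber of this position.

1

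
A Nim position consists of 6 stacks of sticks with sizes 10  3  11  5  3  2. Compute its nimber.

6

Nim-sum: 10 XOR 3 XOR 11 XOR 5 XOR 3 XOR 2 = 6.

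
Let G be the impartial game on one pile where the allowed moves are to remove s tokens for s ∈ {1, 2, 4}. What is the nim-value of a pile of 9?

0

Grundy values for subtraction set {1, 2, 4}:
k:     0  1  2  3  4  5  6  7  8  9
g(k):  0  1  2  0  1  2  0  1  2  0
So g(9) = 0.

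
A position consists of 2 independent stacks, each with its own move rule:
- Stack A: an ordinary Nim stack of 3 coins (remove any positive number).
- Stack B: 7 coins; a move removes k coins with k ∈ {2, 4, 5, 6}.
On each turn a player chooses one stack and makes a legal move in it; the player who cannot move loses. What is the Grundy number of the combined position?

0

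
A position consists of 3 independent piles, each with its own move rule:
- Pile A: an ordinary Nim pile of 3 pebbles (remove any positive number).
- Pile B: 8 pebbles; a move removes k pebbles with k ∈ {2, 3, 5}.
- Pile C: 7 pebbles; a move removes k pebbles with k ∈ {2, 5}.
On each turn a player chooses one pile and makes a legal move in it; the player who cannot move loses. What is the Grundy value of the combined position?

3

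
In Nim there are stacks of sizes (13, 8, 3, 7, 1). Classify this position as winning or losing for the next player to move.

Nim-sum: 13 ⊕ 8 ⊕ 3 ⊕ 7 ⊕ 1 = 0.
The nim-sum is 0, so this is a P-position: the player to move is in a losing position under optimal play.

Losing position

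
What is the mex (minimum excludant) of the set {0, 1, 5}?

2

The values 0, 1 are all present; 2 is the first non-negative integer missing from the set.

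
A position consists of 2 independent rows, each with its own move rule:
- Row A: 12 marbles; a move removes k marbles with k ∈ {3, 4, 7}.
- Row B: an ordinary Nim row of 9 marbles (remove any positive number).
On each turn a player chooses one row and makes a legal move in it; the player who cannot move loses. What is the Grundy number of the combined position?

9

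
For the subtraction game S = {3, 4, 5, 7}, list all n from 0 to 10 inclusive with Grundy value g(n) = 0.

Compute g(0), g(1), … for moves {3, 4, 5, 7}:
k:     0  1  2  3  4  5  6  7  8  9 10
g(k):  0  0  0  1  1  1  2  2  2  3  0
The P-positions (g = 0) in 0..10 are 0, 1, 2, 10.

0, 1, 2, 10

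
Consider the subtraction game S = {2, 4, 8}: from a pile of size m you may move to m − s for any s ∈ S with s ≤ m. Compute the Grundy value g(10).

2

Build the Grundy sequence with g(k) = mex{g(k−s) : s ∈ {2, 4, 8}, s ≤ k}:
k:     0  1  2  3  4  5  6  7  8  9 10
g(k):  0  0  1  1  2  2  0  0  1  1  2
So g(10) = 2.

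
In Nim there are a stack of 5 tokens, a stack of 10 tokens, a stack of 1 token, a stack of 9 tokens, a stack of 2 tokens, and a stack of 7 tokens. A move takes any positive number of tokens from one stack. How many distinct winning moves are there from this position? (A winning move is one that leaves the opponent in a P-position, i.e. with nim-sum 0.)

3

Compute the nim-sum pairwise:
5 ^ 10 = 15
15 ^ 1 = 14
14 ^ 9 = 7
7 ^ 2 = 5
5 ^ 7 = 2
The overall nim-sum is X = 2. A stack of size p has a winning move iff p XOR X < p (reduce it to p XOR X).
  5: 5 XOR 2 = 7 ≥ 5 — no move.
  10: 10 XOR 2 = 8 < 10 — winning move (to 8).
  1: 1 XOR 2 = 3 ≥ 1 — no move.
  9: 9 XOR 2 = 11 ≥ 9 — no move.
  2: 2 XOR 2 = 0 < 2 — winning move (to 0).
  7: 7 XOR 2 = 5 < 7 — winning move (to 5).
That gives 3 winning moves.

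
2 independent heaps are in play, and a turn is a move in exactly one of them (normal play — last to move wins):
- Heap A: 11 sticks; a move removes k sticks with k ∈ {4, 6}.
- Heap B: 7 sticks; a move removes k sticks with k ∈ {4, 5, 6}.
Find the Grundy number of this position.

For heap A, compute g(0), g(1), … with moves {4, 6}:
k:     0  1  2  3  4  5  6  7  8  9 10 11
g(k):  0  0  0  0  1  1  1  1  2  2  0  0
So g(11) = 0.
Build the Grundy sequence for heap B with g(k) = mex{g(k−s) : s ∈ {4, 5, 6}, s ≤ k}:
k:     0  1  2  3  4  5  6  7
g(k):  0  0  0  0  1  1  1  1
So g(7) = 1.
By the Sprague-Grundy theorem, the Grundy value of a sum of independent games is the XOR of the component values.
Combined value = 0 XOR 1 = 1.

1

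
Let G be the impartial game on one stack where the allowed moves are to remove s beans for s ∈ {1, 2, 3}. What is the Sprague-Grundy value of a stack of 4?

0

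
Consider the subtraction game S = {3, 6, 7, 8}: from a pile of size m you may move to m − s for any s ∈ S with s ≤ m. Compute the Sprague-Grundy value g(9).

Build the Grundy sequence with g(k) = mex{g(k−s) : s ∈ {3, 6, 7, 8}, s ≤ k}:
g(0) = mex{} = 0
g(1) = mex{} = 0
g(2) = mex{} = 0
g(3) = mex{0} = 1
g(4) = mex{0} = 1
g(5) = mex{0} = 1
g(6) = mex{0,1} = 2
g(7) = mex{0,1} = 2
g(8) = mex{0,1} = 2
g(9) = mex{0,1,2} = 3
So g(9) = 3.

3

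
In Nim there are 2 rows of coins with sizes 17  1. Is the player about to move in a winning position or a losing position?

Winning position

Compute the nim-sum pairwise:
17 ⊕ 1 = 16
The nim-sum is 16 ≠ 0, so this is an N-position: the player to move can win.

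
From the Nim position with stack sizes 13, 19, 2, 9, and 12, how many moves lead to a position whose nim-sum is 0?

Nim-sum: 13 XOR 19 XOR 2 XOR 9 XOR 12 = 25.
The overall nim-sum is X = 25. A stack of size p has a winning move iff p XOR X < p (reduce it to p XOR X).
  13: 13 XOR 25 = 20 ≥ 13 — no move.
  19: 19 XOR 25 = 10 < 19 — winning move (to 10).
  2: 2 XOR 25 = 27 ≥ 2 — no move.
  9: 9 XOR 25 = 16 ≥ 9 — no move.
  12: 12 XOR 25 = 21 ≥ 12 — no move.
That gives 1 winning move.

1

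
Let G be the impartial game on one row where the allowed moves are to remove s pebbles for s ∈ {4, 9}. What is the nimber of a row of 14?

0

Compute g(0), g(1), … for moves {4, 9}:
g(0) = mex{} = 0
g(1) = mex{} = 0
g(2) = mex{} = 0
g(3) = mex{} = 0
g(4) = mex{0} = 1
g(5) = mex{0} = 1
g(6) = mex{0} = 1
g(7) = mex{0} = 1
g(8) = mex{1} = 0
g(9) = mex{0,1} = 2
g(10) = mex{0,1} = 2
g(11) = mex{0,1} = 2
g(12) = mex{0} = 1
g(13) = mex{1,2} = 0
g(14) = mex{1,2} = 0
So g(14) = 0.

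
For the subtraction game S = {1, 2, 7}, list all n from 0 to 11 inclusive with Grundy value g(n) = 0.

0, 3, 6, 9

Grundy values for subtraction set {1, 2, 7}:
g(0) = mex{} = 0
g(1) = mex{0} = 1
g(2) = mex{0,1} = 2
g(3) = mex{1,2} = 0
g(4) = mex{0,2} = 1
g(5) = mex{0,1} = 2
g(6) = mex{1,2} = 0
g(7) = mex{0,2} = 1
g(8) = mex{0,1} = 2
g(9) = mex{1,2} = 0
g(10) = mex{0,2} = 1
g(11) = mex{0,1} = 2
The P-positions (g = 0) in 0..11 are 0, 3, 6, 9.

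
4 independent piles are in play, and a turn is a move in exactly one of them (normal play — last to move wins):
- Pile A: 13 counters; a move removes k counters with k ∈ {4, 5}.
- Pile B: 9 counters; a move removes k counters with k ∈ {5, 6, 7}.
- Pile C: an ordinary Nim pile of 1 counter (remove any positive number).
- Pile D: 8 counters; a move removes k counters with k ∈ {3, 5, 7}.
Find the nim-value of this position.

Build the Grundy sequence for pile A with g(k) = mex{g(k−s) : s ∈ {4, 5}, s ≤ k}:
g(0) = mex{} = 0
g(1) = mex{} = 0
g(2) = mex{} = 0
g(3) = mex{} = 0
g(4) = mex{0} = 1
g(5) = mex{0} = 1
g(6) = mex{0} = 1
g(7) = mex{0} = 1
g(8) = mex{0,1} = 2
g(9) = mex{1} = 0
g(10) = mex{1} = 0
g(11) = mex{1} = 0
g(12) = mex{1,2} = 0
g(13) = mex{0,2} = 1
So g(13) = 1.
For pile B, compute g(0), g(1), … with moves {5, 6, 7}:
g(0) = mex{} = 0
g(1) = mex{} = 0
g(2) = mex{} = 0
g(3) = mex{} = 0
g(4) = mex{} = 0
g(5) = mex{0} = 1
g(6) = mex{0} = 1
g(7) = mex{0} = 1
g(8) = mex{0} = 1
g(9) = mex{0} = 1
So g(9) = 1.
Pile C is a plain Nim pile of size 1, so its Grundy value is 1.
For pile D, compute g(0), g(1), … with moves {3, 5, 7}:
g(0) = mex{} = 0
g(1) = mex{} = 0
g(2) = mex{} = 0
g(3) = mex{0} = 1
g(4) = mex{0} = 1
g(5) = mex{0} = 1
g(6) = mex{0,1} = 2
g(7) = mex{0,1} = 2
g(8) = mex{0,1} = 2
So g(8) = 2.
By the Sprague-Grundy theorem, the Grundy value of a sum of independent games is the XOR of the component values.
Combined value = 1 ⊕ 1 ⊕ 1 ⊕ 2 = 3.

3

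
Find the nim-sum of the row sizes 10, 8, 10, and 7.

Bitwise XOR of the heap sizes:
  1010  (10)
  1000  (8)
  1010  (10)
  0111  (7)
  ----
  1111  (15)

15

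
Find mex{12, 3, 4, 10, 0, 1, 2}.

The values 0, 1, 2, 3, 4 are all present; 5 is the first non-negative integer missing from the set.

5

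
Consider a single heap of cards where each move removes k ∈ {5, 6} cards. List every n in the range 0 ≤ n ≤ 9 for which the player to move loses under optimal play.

0, 1, 2, 3, 4

Compute g(0), g(1), … for moves {5, 6}:
k:     0  1  2  3  4  5  6  7  8  9
g(k):  0  0  0  0  0  1  1  1  1  1
The P-positions (g = 0) in 0..9 are 0, 1, 2, 3, 4.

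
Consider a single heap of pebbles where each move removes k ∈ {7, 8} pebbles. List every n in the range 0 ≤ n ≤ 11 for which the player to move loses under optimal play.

0, 1, 2, 3, 4, 5, 6

Build the Grundy sequence with g(k) = mex{g(k−s) : s ∈ {7, 8}, s ≤ k}:
k:     0  1  2  3  4  5  6  7  8  9 10 11
g(k):  0  0  0  0  0  0  0  1  1  1  1  1
The P-positions (g = 0) in 0..11 are 0, 1, 2, 3, 4, 5, 6.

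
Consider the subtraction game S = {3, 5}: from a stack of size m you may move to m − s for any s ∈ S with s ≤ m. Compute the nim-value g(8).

Build the Grundy sequence with g(k) = mex{g(k−s) : s ∈ {3, 5}, s ≤ k}:
k:     0  1  2  3  4  5  6  7  8
g(k):  0  0  0  1  1  1  2  2  0
So g(8) = 0.

0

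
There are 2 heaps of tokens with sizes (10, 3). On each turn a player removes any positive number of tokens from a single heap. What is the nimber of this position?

9

Nim-sum: 10 XOR 3 = 9.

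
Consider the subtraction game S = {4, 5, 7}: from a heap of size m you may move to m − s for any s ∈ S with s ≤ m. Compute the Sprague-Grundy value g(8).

Build the Grundy sequence with g(k) = mex{g(k−s) : s ∈ {4, 5, 7}, s ≤ k}:
g(0) = mex{} = 0
g(1) = mex{} = 0
g(2) = mex{} = 0
g(3) = mex{} = 0
g(4) = mex{0} = 1
g(5) = mex{0} = 1
g(6) = mex{0} = 1
g(7) = mex{0} = 1
g(8) = mex{0,1} = 2
So g(8) = 2.

2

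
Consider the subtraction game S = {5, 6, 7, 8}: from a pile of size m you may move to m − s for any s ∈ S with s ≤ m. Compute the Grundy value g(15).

0

Grundy values for subtraction set {5, 6, 7, 8}:
k:     0  1  2  3  4  5  6  7  8  9 10 11 12 13 14 15
g(k):  0  0  0  0  0  1  1  1  1  1  2  2  2  0  0  0
So g(15) = 0.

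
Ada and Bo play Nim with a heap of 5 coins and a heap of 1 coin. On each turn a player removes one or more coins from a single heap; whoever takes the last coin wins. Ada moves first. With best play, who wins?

In binary:
  101  (5)
  001  (1)
  ---
  100  (4)
The nim-sum is 4 ≠ 0, so this is an N-position: the player to move can win; Ada has a winning move.

Ada wins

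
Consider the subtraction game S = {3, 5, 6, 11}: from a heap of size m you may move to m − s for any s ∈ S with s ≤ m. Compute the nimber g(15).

2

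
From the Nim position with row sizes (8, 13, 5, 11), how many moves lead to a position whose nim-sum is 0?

3

Write each in binary and XOR column by column:
  1000  (8)
  1101  (13)
  0101  (5)
  1011  (11)
  ----
  1011  (11)
The overall nim-sum is X = 11. A row of size p has a winning move iff p XOR X < p (reduce it to p XOR X).
  8: 8 XOR 11 = 3 < 8 — winning move (to 3).
  13: 13 XOR 11 = 6 < 13 — winning move (to 6).
  5: 5 XOR 11 = 14 ≥ 5 — no move.
  11: 11 XOR 11 = 0 < 11 — winning move (to 0).
That gives 3 winning moves.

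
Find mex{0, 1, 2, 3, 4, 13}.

5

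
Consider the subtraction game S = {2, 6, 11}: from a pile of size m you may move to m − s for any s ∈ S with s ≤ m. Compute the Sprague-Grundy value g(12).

2

Compute g(0), g(1), … for moves {2, 6, 11}:
k:     0  1  2  3  4  5  6  7  8  9 10 11 12
g(k):  0  0  1  1  0  0  1  1  0  0  1  1  2
So g(12) = 2.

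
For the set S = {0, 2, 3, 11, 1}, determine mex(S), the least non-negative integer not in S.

The values 0, 1, 2, 3 are all present; 4 is the first non-negative integer missing from the set.

4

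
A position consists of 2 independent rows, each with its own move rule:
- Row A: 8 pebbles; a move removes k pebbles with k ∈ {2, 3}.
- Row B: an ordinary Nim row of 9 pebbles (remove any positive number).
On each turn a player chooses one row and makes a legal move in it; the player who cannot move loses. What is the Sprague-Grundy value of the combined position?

8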